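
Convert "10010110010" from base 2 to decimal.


Input: "10010110010" in base 2
Positional expansion:
  Digit '1' (value 1) x 2^10 = 1024
  Digit '0' (value 0) x 2^9 = 0
  Digit '0' (value 0) x 2^8 = 0
  Digit '1' (value 1) x 2^7 = 128
  Digit '0' (value 0) x 2^6 = 0
  Digit '1' (value 1) x 2^5 = 32
  Digit '1' (value 1) x 2^4 = 16
  Digit '0' (value 0) x 2^3 = 0
  Digit '0' (value 0) x 2^2 = 0
  Digit '1' (value 1) x 2^1 = 2
  Digit '0' (value 0) x 2^0 = 0
Sum = 1202

1202


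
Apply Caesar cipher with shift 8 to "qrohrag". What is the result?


Caesar cipher: shift "qrohrag" by 8
  'q' (pos 16) + 8 = pos 24 = 'y'
  'r' (pos 17) + 8 = pos 25 = 'z'
  'o' (pos 14) + 8 = pos 22 = 'w'
  'h' (pos 7) + 8 = pos 15 = 'p'
  'r' (pos 17) + 8 = pos 25 = 'z'
  'a' (pos 0) + 8 = pos 8 = 'i'
  'g' (pos 6) + 8 = pos 14 = 'o'
Result: yzwpzio

yzwpzio


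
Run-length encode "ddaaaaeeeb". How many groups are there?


Input: ddaaaaeeeb
Scanning for consecutive runs:
  Group 1: 'd' x 2 (positions 0-1)
  Group 2: 'a' x 4 (positions 2-5)
  Group 3: 'e' x 3 (positions 6-8)
  Group 4: 'b' x 1 (positions 9-9)
Total groups: 4

4


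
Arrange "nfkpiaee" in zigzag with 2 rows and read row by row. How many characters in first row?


Zigzag "nfkpiaee" into 2 rows:
Placing characters:
  'n' => row 0
  'f' => row 1
  'k' => row 0
  'p' => row 1
  'i' => row 0
  'a' => row 1
  'e' => row 0
  'e' => row 1
Rows:
  Row 0: "nkie"
  Row 1: "fpae"
First row length: 4

4


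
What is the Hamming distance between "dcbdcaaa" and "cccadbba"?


Comparing "dcbdcaaa" and "cccadbba" position by position:
  Position 0: 'd' vs 'c' => differ
  Position 1: 'c' vs 'c' => same
  Position 2: 'b' vs 'c' => differ
  Position 3: 'd' vs 'a' => differ
  Position 4: 'c' vs 'd' => differ
  Position 5: 'a' vs 'b' => differ
  Position 6: 'a' vs 'b' => differ
  Position 7: 'a' vs 'a' => same
Total differences (Hamming distance): 6

6


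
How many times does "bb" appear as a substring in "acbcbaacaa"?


Searching for "bb" in "acbcbaacaa"
Scanning each position:
  Position 0: "ac" => no
  Position 1: "cb" => no
  Position 2: "bc" => no
  Position 3: "cb" => no
  Position 4: "ba" => no
  Position 5: "aa" => no
  Position 6: "ac" => no
  Position 7: "ca" => no
  Position 8: "aa" => no
Total occurrences: 0

0


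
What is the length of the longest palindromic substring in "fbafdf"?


Input: "fbafdf"
Checking substrings for palindromes:
  [3:6] "fdf" (len 3) => palindrome
Longest palindromic substring: "fdf" with length 3

3


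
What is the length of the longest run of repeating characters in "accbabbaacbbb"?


Input: "accbabbaacbbb"
Scanning for longest run:
  Position 1 ('c'): new char, reset run to 1
  Position 2 ('c'): continues run of 'c', length=2
  Position 3 ('b'): new char, reset run to 1
  Position 4 ('a'): new char, reset run to 1
  Position 5 ('b'): new char, reset run to 1
  Position 6 ('b'): continues run of 'b', length=2
  Position 7 ('a'): new char, reset run to 1
  Position 8 ('a'): continues run of 'a', length=2
  Position 9 ('c'): new char, reset run to 1
  Position 10 ('b'): new char, reset run to 1
  Position 11 ('b'): continues run of 'b', length=2
  Position 12 ('b'): continues run of 'b', length=3
Longest run: 'b' with length 3

3


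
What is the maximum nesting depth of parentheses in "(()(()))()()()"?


Input: "(()(()))()()()"
Tracking depth:
  Position 0 '(': depth becomes 1
  Position 1 '(': depth becomes 2
  Position 2 ')': depth becomes 1
  Position 3 '(': depth becomes 2
  Position 4 '(': depth becomes 3
  Position 5 ')': depth becomes 2
  Position 6 ')': depth becomes 1
  Position 7 ')': depth becomes 0
  Position 8 '(': depth becomes 1
  Position 9 ')': depth becomes 0
  Position 10 '(': depth becomes 1
  Position 11 ')': depth becomes 0
  Position 12 '(': depth becomes 1
  Position 13 ')': depth becomes 0
Maximum depth reached: 3

3


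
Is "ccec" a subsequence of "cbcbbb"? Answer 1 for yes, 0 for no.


Check if "ccec" is a subsequence of "cbcbbb"
Greedy scan:
  Position 0 ('c'): matches sub[0] = 'c'
  Position 1 ('b'): no match needed
  Position 2 ('c'): matches sub[1] = 'c'
  Position 3 ('b'): no match needed
  Position 4 ('b'): no match needed
  Position 5 ('b'): no match needed
Only matched 2/4 characters => not a subsequence

0


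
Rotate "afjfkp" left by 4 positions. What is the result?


Input: "afjfkp", rotate left by 4
First 4 characters: "afjf"
Remaining characters: "kp"
Concatenate remaining + first: "kp" + "afjf" = "kpafjf"

kpafjf


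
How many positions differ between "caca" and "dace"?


Comparing "caca" and "dace" position by position:
  Position 0: 'c' vs 'd' => DIFFER
  Position 1: 'a' vs 'a' => same
  Position 2: 'c' vs 'c' => same
  Position 3: 'a' vs 'e' => DIFFER
Positions that differ: 2

2


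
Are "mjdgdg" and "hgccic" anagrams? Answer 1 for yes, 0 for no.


Strings: "mjdgdg", "hgccic"
Sorted first:  ddggjm
Sorted second: cccghi
Differ at position 0: 'd' vs 'c' => not anagrams

0


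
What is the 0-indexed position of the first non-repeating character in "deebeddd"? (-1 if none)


Input: deebeddd
Character frequencies:
  'b': 1
  'd': 4
  'e': 3
Scanning left to right for freq == 1:
  Position 0 ('d'): freq=4, skip
  Position 1 ('e'): freq=3, skip
  Position 2 ('e'): freq=3, skip
  Position 3 ('b'): unique! => answer = 3

3


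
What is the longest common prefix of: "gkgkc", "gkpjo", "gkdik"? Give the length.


Words: gkgkc, gkpjo, gkdik
  Position 0: all 'g' => match
  Position 1: all 'k' => match
  Position 2: ('g', 'p', 'd') => mismatch, stop
LCP = "gk" (length 2)

2


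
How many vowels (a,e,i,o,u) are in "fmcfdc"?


Input: fmcfdc
Checking each character:
  'f' at position 0: consonant
  'm' at position 1: consonant
  'c' at position 2: consonant
  'f' at position 3: consonant
  'd' at position 4: consonant
  'c' at position 5: consonant
Total vowels: 0

0


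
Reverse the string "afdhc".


Input: afdhc
Reading characters right to left:
  Position 4: 'c'
  Position 3: 'h'
  Position 2: 'd'
  Position 1: 'f'
  Position 0: 'a'
Reversed: chdfa

chdfa


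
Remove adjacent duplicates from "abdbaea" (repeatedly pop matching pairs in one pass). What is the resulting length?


Input: abdbaea
Stack-based adjacent duplicate removal:
  Read 'a': push. Stack: a
  Read 'b': push. Stack: ab
  Read 'd': push. Stack: abd
  Read 'b': push. Stack: abdb
  Read 'a': push. Stack: abdba
  Read 'e': push. Stack: abdbae
  Read 'a': push. Stack: abdbaea
Final stack: "abdbaea" (length 7)

7


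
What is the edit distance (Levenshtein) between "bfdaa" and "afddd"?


Computing edit distance: "bfdaa" -> "afddd"
DP table:
           a    f    d    d    d
      0    1    2    3    4    5
  b   1    1    2    3    4    5
  f   2    2    1    2    3    4
  d   3    3    2    1    2    3
  a   4    3    3    2    2    3
  a   5    4    4    3    3    3
Edit distance = dp[5][5] = 3

3


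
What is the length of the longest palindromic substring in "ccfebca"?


Input: "ccfebca"
Checking substrings for palindromes:
  [0:2] "cc" (len 2) => palindrome
Longest palindromic substring: "cc" with length 2

2


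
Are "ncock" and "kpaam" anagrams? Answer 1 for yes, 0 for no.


Strings: "ncock", "kpaam"
Sorted first:  cckno
Sorted second: aakmp
Differ at position 0: 'c' vs 'a' => not anagrams

0


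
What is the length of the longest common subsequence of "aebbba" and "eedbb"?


LCS of "aebbba" and "eedbb"
DP table:
           e    e    d    b    b
      0    0    0    0    0    0
  a   0    0    0    0    0    0
  e   0    1    1    1    1    1
  b   0    1    1    1    2    2
  b   0    1    1    1    2    3
  b   0    1    1    1    2    3
  a   0    1    1    1    2    3
LCS length = dp[6][5] = 3

3


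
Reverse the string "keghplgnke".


Input: keghplgnke
Reading characters right to left:
  Position 9: 'e'
  Position 8: 'k'
  Position 7: 'n'
  Position 6: 'g'
  Position 5: 'l'
  Position 4: 'p'
  Position 3: 'h'
  Position 2: 'g'
  Position 1: 'e'
  Position 0: 'k'
Reversed: eknglphgek

eknglphgek


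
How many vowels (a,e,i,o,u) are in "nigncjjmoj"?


Input: nigncjjmoj
Checking each character:
  'n' at position 0: consonant
  'i' at position 1: vowel (running total: 1)
  'g' at position 2: consonant
  'n' at position 3: consonant
  'c' at position 4: consonant
  'j' at position 5: consonant
  'j' at position 6: consonant
  'm' at position 7: consonant
  'o' at position 8: vowel (running total: 2)
  'j' at position 9: consonant
Total vowels: 2

2


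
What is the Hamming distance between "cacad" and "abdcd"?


Comparing "cacad" and "abdcd" position by position:
  Position 0: 'c' vs 'a' => differ
  Position 1: 'a' vs 'b' => differ
  Position 2: 'c' vs 'd' => differ
  Position 3: 'a' vs 'c' => differ
  Position 4: 'd' vs 'd' => same
Total differences (Hamming distance): 4

4


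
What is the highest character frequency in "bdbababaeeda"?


Input: bdbababaeeda
Character counts:
  'a': 4
  'b': 4
  'd': 2
  'e': 2
Maximum frequency: 4

4


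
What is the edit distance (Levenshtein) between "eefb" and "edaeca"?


Computing edit distance: "eefb" -> "edaeca"
DP table:
           e    d    a    e    c    a
      0    1    2    3    4    5    6
  e   1    0    1    2    3    4    5
  e   2    1    1    2    2    3    4
  f   3    2    2    2    3    3    4
  b   4    3    3    3    3    4    4
Edit distance = dp[4][6] = 4

4


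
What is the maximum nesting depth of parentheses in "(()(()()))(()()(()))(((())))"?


Input: "(()(()()))(()()(()))(((())))"
Tracking depth:
  Position 0 '(': depth becomes 1
  Position 1 '(': depth becomes 2
  Position 2 ')': depth becomes 1
  Position 3 '(': depth becomes 2
  Position 4 '(': depth becomes 3
  Position 5 ')': depth becomes 2
  Position 6 '(': depth becomes 3
  Position 7 ')': depth becomes 2
  Position 8 ')': depth becomes 1
  Position 9 ')': depth becomes 0
  Position 10 '(': depth becomes 1
  Position 11 '(': depth becomes 2
  Position 12 ')': depth becomes 1
  Position 13 '(': depth becomes 2
  Position 14 ')': depth becomes 1
  Position 15 '(': depth becomes 2
  Position 16 '(': depth becomes 3
  Position 17 ')': depth becomes 2
  Position 18 ')': depth becomes 1
  Position 19 ')': depth becomes 0
  Position 20 '(': depth becomes 1
  Position 21 '(': depth becomes 2
  Position 22 '(': depth becomes 3
  Position 23 '(': depth becomes 4
  Position 24 ')': depth becomes 3
  Position 25 ')': depth becomes 2
  Position 26 ')': depth becomes 1
  Position 27 ')': depth becomes 0
Maximum depth reached: 4

4


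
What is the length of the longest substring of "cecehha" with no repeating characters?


Input: "cecehha"
Sliding window (track last position of each char):
  Position 0 ('c'): window [0,0] length 1 -- new best
  Position 1 ('e'): window [0,1] length 2 -- new best
  Position 2 ('c'): repeat (last at 0), move window start to 1
  Position 2 ('c'): window [1,2] length 2
  Position 3 ('e'): repeat (last at 1), move window start to 2
  Position 3 ('e'): window [2,3] length 2
  Position 4 ('h'): window [2,4] length 3 -- new best
  Position 5 ('h'): repeat (last at 4), move window start to 5
  Position 5 ('h'): window [5,5] length 1
  Position 6 ('a'): window [5,6] length 2
Longest substring with no repeats: "ceh" with length 3

3


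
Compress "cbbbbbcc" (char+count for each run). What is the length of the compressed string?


Input: cbbbbbcc
Runs:
  'c' x 1 => "c1"
  'b' x 5 => "b5"
  'c' x 2 => "c2"
Compressed: "c1b5c2"
Compressed length: 6

6


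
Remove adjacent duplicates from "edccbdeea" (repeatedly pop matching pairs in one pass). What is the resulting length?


Input: edccbdeea
Stack-based adjacent duplicate removal:
  Read 'e': push. Stack: e
  Read 'd': push. Stack: ed
  Read 'c': push. Stack: edc
  Read 'c': matches stack top 'c' => pop. Stack: ed
  Read 'b': push. Stack: edb
  Read 'd': push. Stack: edbd
  Read 'e': push. Stack: edbde
  Read 'e': matches stack top 'e' => pop. Stack: edbd
  Read 'a': push. Stack: edbda
Final stack: "edbda" (length 5)

5


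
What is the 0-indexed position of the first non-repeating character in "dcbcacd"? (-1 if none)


Input: dcbcacd
Character frequencies:
  'a': 1
  'b': 1
  'c': 3
  'd': 2
Scanning left to right for freq == 1:
  Position 0 ('d'): freq=2, skip
  Position 1 ('c'): freq=3, skip
  Position 2 ('b'): unique! => answer = 2

2


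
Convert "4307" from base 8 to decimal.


Input: "4307" in base 8
Positional expansion:
  Digit '4' (value 4) x 8^3 = 2048
  Digit '3' (value 3) x 8^2 = 192
  Digit '0' (value 0) x 8^1 = 0
  Digit '7' (value 7) x 8^0 = 7
Sum = 2247

2247


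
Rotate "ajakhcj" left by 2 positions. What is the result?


Input: "ajakhcj", rotate left by 2
First 2 characters: "aj"
Remaining characters: "akhcj"
Concatenate remaining + first: "akhcj" + "aj" = "akhcjaj"

akhcjaj


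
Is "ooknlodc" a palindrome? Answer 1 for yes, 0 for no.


Input: ooknlodc
Reversed: cdolnkoo
  Compare pos 0 ('o') with pos 7 ('c'): MISMATCH
  Compare pos 1 ('o') with pos 6 ('d'): MISMATCH
  Compare pos 2 ('k') with pos 5 ('o'): MISMATCH
  Compare pos 3 ('n') with pos 4 ('l'): MISMATCH
Result: not a palindrome

0


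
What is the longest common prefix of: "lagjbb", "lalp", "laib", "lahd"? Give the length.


Words: lagjbb, lalp, laib, lahd
  Position 0: all 'l' => match
  Position 1: all 'a' => match
  Position 2: ('g', 'l', 'i', 'h') => mismatch, stop
LCP = "la" (length 2)

2


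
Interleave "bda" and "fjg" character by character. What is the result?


Interleaving "bda" and "fjg":
  Position 0: 'b' from first, 'f' from second => "bf"
  Position 1: 'd' from first, 'j' from second => "dj"
  Position 2: 'a' from first, 'g' from second => "ag"
Result: bfdjag

bfdjag


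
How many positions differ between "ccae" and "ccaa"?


Comparing "ccae" and "ccaa" position by position:
  Position 0: 'c' vs 'c' => same
  Position 1: 'c' vs 'c' => same
  Position 2: 'a' vs 'a' => same
  Position 3: 'e' vs 'a' => DIFFER
Positions that differ: 1

1


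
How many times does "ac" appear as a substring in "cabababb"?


Searching for "ac" in "cabababb"
Scanning each position:
  Position 0: "ca" => no
  Position 1: "ab" => no
  Position 2: "ba" => no
  Position 3: "ab" => no
  Position 4: "ba" => no
  Position 5: "ab" => no
  Position 6: "bb" => no
Total occurrences: 0

0


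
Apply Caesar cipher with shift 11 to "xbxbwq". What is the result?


Caesar cipher: shift "xbxbwq" by 11
  'x' (pos 23) + 11 = pos 8 = 'i'
  'b' (pos 1) + 11 = pos 12 = 'm'
  'x' (pos 23) + 11 = pos 8 = 'i'
  'b' (pos 1) + 11 = pos 12 = 'm'
  'w' (pos 22) + 11 = pos 7 = 'h'
  'q' (pos 16) + 11 = pos 1 = 'b'
Result: imimhb

imimhb


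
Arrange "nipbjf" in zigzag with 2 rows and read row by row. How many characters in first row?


Zigzag "nipbjf" into 2 rows:
Placing characters:
  'n' => row 0
  'i' => row 1
  'p' => row 0
  'b' => row 1
  'j' => row 0
  'f' => row 1
Rows:
  Row 0: "npj"
  Row 1: "ibf"
First row length: 3

3


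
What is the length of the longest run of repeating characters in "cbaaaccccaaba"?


Input: "cbaaaccccaaba"
Scanning for longest run:
  Position 1 ('b'): new char, reset run to 1
  Position 2 ('a'): new char, reset run to 1
  Position 3 ('a'): continues run of 'a', length=2
  Position 4 ('a'): continues run of 'a', length=3
  Position 5 ('c'): new char, reset run to 1
  Position 6 ('c'): continues run of 'c', length=2
  Position 7 ('c'): continues run of 'c', length=3
  Position 8 ('c'): continues run of 'c', length=4
  Position 9 ('a'): new char, reset run to 1
  Position 10 ('a'): continues run of 'a', length=2
  Position 11 ('b'): new char, reset run to 1
  Position 12 ('a'): new char, reset run to 1
Longest run: 'c' with length 4

4


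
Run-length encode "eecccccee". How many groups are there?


Input: eecccccee
Scanning for consecutive runs:
  Group 1: 'e' x 2 (positions 0-1)
  Group 2: 'c' x 5 (positions 2-6)
  Group 3: 'e' x 2 (positions 7-8)
Total groups: 3

3


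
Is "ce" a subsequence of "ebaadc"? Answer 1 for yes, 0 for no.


Check if "ce" is a subsequence of "ebaadc"
Greedy scan:
  Position 0 ('e'): no match needed
  Position 1 ('b'): no match needed
  Position 2 ('a'): no match needed
  Position 3 ('a'): no match needed
  Position 4 ('d'): no match needed
  Position 5 ('c'): matches sub[0] = 'c'
Only matched 1/2 characters => not a subsequence

0


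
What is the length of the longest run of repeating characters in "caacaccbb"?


Input: "caacaccbb"
Scanning for longest run:
  Position 1 ('a'): new char, reset run to 1
  Position 2 ('a'): continues run of 'a', length=2
  Position 3 ('c'): new char, reset run to 1
  Position 4 ('a'): new char, reset run to 1
  Position 5 ('c'): new char, reset run to 1
  Position 6 ('c'): continues run of 'c', length=2
  Position 7 ('b'): new char, reset run to 1
  Position 8 ('b'): continues run of 'b', length=2
Longest run: 'a' with length 2

2


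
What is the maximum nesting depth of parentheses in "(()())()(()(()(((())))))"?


Input: "(()())()(()(()(((())))))"
Tracking depth:
  Position 0 '(': depth becomes 1
  Position 1 '(': depth becomes 2
  Position 2 ')': depth becomes 1
  Position 3 '(': depth becomes 2
  Position 4 ')': depth becomes 1
  Position 5 ')': depth becomes 0
  Position 6 '(': depth becomes 1
  Position 7 ')': depth becomes 0
  Position 8 '(': depth becomes 1
  Position 9 '(': depth becomes 2
  Position 10 ')': depth becomes 1
  Position 11 '(': depth becomes 2
  Position 12 '(': depth becomes 3
  Position 13 ')': depth becomes 2
  Position 14 '(': depth becomes 3
  Position 15 '(': depth becomes 4
  Position 16 '(': depth becomes 5
  Position 17 '(': depth becomes 6
  Position 18 ')': depth becomes 5
  Position 19 ')': depth becomes 4
  Position 20 ')': depth becomes 3
  Position 21 ')': depth becomes 2
  Position 22 ')': depth becomes 1
  Position 23 ')': depth becomes 0
Maximum depth reached: 6

6


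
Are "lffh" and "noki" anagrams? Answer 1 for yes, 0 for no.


Strings: "lffh", "noki"
Sorted first:  ffhl
Sorted second: ikno
Differ at position 0: 'f' vs 'i' => not anagrams

0


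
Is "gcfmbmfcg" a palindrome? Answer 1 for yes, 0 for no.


Input: gcfmbmfcg
Reversed: gcfmbmfcg
  Compare pos 0 ('g') with pos 8 ('g'): match
  Compare pos 1 ('c') with pos 7 ('c'): match
  Compare pos 2 ('f') with pos 6 ('f'): match
  Compare pos 3 ('m') with pos 5 ('m'): match
Result: palindrome

1


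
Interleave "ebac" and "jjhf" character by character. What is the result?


Interleaving "ebac" and "jjhf":
  Position 0: 'e' from first, 'j' from second => "ej"
  Position 1: 'b' from first, 'j' from second => "bj"
  Position 2: 'a' from first, 'h' from second => "ah"
  Position 3: 'c' from first, 'f' from second => "cf"
Result: ejbjahcf

ejbjahcf


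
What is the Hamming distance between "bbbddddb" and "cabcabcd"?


Comparing "bbbddddb" and "cabcabcd" position by position:
  Position 0: 'b' vs 'c' => differ
  Position 1: 'b' vs 'a' => differ
  Position 2: 'b' vs 'b' => same
  Position 3: 'd' vs 'c' => differ
  Position 4: 'd' vs 'a' => differ
  Position 5: 'd' vs 'b' => differ
  Position 6: 'd' vs 'c' => differ
  Position 7: 'b' vs 'd' => differ
Total differences (Hamming distance): 7

7


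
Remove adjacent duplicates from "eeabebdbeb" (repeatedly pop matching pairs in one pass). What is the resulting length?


Input: eeabebdbeb
Stack-based adjacent duplicate removal:
  Read 'e': push. Stack: e
  Read 'e': matches stack top 'e' => pop. Stack: (empty)
  Read 'a': push. Stack: a
  Read 'b': push. Stack: ab
  Read 'e': push. Stack: abe
  Read 'b': push. Stack: abeb
  Read 'd': push. Stack: abebd
  Read 'b': push. Stack: abebdb
  Read 'e': push. Stack: abebdbe
  Read 'b': push. Stack: abebdbeb
Final stack: "abebdbeb" (length 8)

8


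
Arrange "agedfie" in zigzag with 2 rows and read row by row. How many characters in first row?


Zigzag "agedfie" into 2 rows:
Placing characters:
  'a' => row 0
  'g' => row 1
  'e' => row 0
  'd' => row 1
  'f' => row 0
  'i' => row 1
  'e' => row 0
Rows:
  Row 0: "aefe"
  Row 1: "gdi"
First row length: 4

4


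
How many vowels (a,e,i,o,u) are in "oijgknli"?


Input: oijgknli
Checking each character:
  'o' at position 0: vowel (running total: 1)
  'i' at position 1: vowel (running total: 2)
  'j' at position 2: consonant
  'g' at position 3: consonant
  'k' at position 4: consonant
  'n' at position 5: consonant
  'l' at position 6: consonant
  'i' at position 7: vowel (running total: 3)
Total vowels: 3

3


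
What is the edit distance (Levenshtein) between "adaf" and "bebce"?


Computing edit distance: "adaf" -> "bebce"
DP table:
           b    e    b    c    e
      0    1    2    3    4    5
  a   1    1    2    3    4    5
  d   2    2    2    3    4    5
  a   3    3    3    3    4    5
  f   4    4    4    4    4    5
Edit distance = dp[4][5] = 5

5


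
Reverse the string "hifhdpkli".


Input: hifhdpkli
Reading characters right to left:
  Position 8: 'i'
  Position 7: 'l'
  Position 6: 'k'
  Position 5: 'p'
  Position 4: 'd'
  Position 3: 'h'
  Position 2: 'f'
  Position 1: 'i'
  Position 0: 'h'
Reversed: ilkpdhfih

ilkpdhfih


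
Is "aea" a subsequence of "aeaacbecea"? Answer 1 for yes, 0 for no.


Check if "aea" is a subsequence of "aeaacbecea"
Greedy scan:
  Position 0 ('a'): matches sub[0] = 'a'
  Position 1 ('e'): matches sub[1] = 'e'
  Position 2 ('a'): matches sub[2] = 'a'
  Position 3 ('a'): no match needed
  Position 4 ('c'): no match needed
  Position 5 ('b'): no match needed
  Position 6 ('e'): no match needed
  Position 7 ('c'): no match needed
  Position 8 ('e'): no match needed
  Position 9 ('a'): no match needed
All 3 characters matched => is a subsequence

1


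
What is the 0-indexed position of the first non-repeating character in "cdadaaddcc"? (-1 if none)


Input: cdadaaddcc
Character frequencies:
  'a': 3
  'c': 3
  'd': 4
Scanning left to right for freq == 1:
  Position 0 ('c'): freq=3, skip
  Position 1 ('d'): freq=4, skip
  Position 2 ('a'): freq=3, skip
  Position 3 ('d'): freq=4, skip
  Position 4 ('a'): freq=3, skip
  Position 5 ('a'): freq=3, skip
  Position 6 ('d'): freq=4, skip
  Position 7 ('d'): freq=4, skip
  Position 8 ('c'): freq=3, skip
  Position 9 ('c'): freq=3, skip
  No unique character found => answer = -1

-1


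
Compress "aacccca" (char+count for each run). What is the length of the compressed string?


Input: aacccca
Runs:
  'a' x 2 => "a2"
  'c' x 4 => "c4"
  'a' x 1 => "a1"
Compressed: "a2c4a1"
Compressed length: 6

6


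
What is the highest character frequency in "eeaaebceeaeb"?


Input: eeaaebceeaeb
Character counts:
  'a': 3
  'b': 2
  'c': 1
  'e': 6
Maximum frequency: 6

6


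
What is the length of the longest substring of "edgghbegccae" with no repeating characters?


Input: "edgghbegccae"
Sliding window (track last position of each char):
  Position 0 ('e'): window [0,0] length 1 -- new best
  Position 1 ('d'): window [0,1] length 2 -- new best
  Position 2 ('g'): window [0,2] length 3 -- new best
  Position 3 ('g'): repeat (last at 2), move window start to 3
  Position 3 ('g'): window [3,3] length 1
  Position 4 ('h'): window [3,4] length 2
  Position 5 ('b'): window [3,5] length 3
  Position 6 ('e'): window [3,6] length 4 -- new best
  Position 7 ('g'): repeat (last at 3), move window start to 4
  Position 7 ('g'): window [4,7] length 4
  Position 8 ('c'): window [4,8] length 5 -- new best
  Position 9 ('c'): repeat (last at 8), move window start to 9
  Position 9 ('c'): window [9,9] length 1
  Position 10 ('a'): window [9,10] length 2
  Position 11 ('e'): window [9,11] length 3
Longest substring with no repeats: "hbegc" with length 5

5


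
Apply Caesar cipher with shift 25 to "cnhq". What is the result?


Caesar cipher: shift "cnhq" by 25
  'c' (pos 2) + 25 = pos 1 = 'b'
  'n' (pos 13) + 25 = pos 12 = 'm'
  'h' (pos 7) + 25 = pos 6 = 'g'
  'q' (pos 16) + 25 = pos 15 = 'p'
Result: bmgp

bmgp


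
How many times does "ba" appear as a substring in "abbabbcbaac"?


Searching for "ba" in "abbabbcbaac"
Scanning each position:
  Position 0: "ab" => no
  Position 1: "bb" => no
  Position 2: "ba" => MATCH
  Position 3: "ab" => no
  Position 4: "bb" => no
  Position 5: "bc" => no
  Position 6: "cb" => no
  Position 7: "ba" => MATCH
  Position 8: "aa" => no
  Position 9: "ac" => no
Total occurrences: 2

2


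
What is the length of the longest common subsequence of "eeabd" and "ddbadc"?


LCS of "eeabd" and "ddbadc"
DP table:
           d    d    b    a    d    c
      0    0    0    0    0    0    0
  e   0    0    0    0    0    0    0
  e   0    0    0    0    0    0    0
  a   0    0    0    0    1    1    1
  b   0    0    0    1    1    1    1
  d   0    1    1    1    1    2    2
LCS length = dp[5][6] = 2

2


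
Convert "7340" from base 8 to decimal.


Input: "7340" in base 8
Positional expansion:
  Digit '7' (value 7) x 8^3 = 3584
  Digit '3' (value 3) x 8^2 = 192
  Digit '4' (value 4) x 8^1 = 32
  Digit '0' (value 0) x 8^0 = 0
Sum = 3808

3808


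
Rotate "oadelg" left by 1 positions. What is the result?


Input: "oadelg", rotate left by 1
First 1 characters: "o"
Remaining characters: "adelg"
Concatenate remaining + first: "adelg" + "o" = "adelgo"

adelgo


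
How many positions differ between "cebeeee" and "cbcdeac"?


Comparing "cebeeee" and "cbcdeac" position by position:
  Position 0: 'c' vs 'c' => same
  Position 1: 'e' vs 'b' => DIFFER
  Position 2: 'b' vs 'c' => DIFFER
  Position 3: 'e' vs 'd' => DIFFER
  Position 4: 'e' vs 'e' => same
  Position 5: 'e' vs 'a' => DIFFER
  Position 6: 'e' vs 'c' => DIFFER
Positions that differ: 5

5


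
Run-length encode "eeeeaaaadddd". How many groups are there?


Input: eeeeaaaadddd
Scanning for consecutive runs:
  Group 1: 'e' x 4 (positions 0-3)
  Group 2: 'a' x 4 (positions 4-7)
  Group 3: 'd' x 4 (positions 8-11)
Total groups: 3

3


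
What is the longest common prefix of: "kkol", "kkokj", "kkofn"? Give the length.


Words: kkol, kkokj, kkofn
  Position 0: all 'k' => match
  Position 1: all 'k' => match
  Position 2: all 'o' => match
  Position 3: ('l', 'k', 'f') => mismatch, stop
LCP = "kko" (length 3)

3


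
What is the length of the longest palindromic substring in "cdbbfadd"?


Input: "cdbbfadd"
Checking substrings for palindromes:
  [2:4] "bb" (len 2) => palindrome
  [6:8] "dd" (len 2) => palindrome
Longest palindromic substring: "bb" with length 2

2


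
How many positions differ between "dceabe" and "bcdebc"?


Comparing "dceabe" and "bcdebc" position by position:
  Position 0: 'd' vs 'b' => DIFFER
  Position 1: 'c' vs 'c' => same
  Position 2: 'e' vs 'd' => DIFFER
  Position 3: 'a' vs 'e' => DIFFER
  Position 4: 'b' vs 'b' => same
  Position 5: 'e' vs 'c' => DIFFER
Positions that differ: 4

4


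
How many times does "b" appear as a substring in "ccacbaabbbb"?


Searching for "b" in "ccacbaabbbb"
Scanning each position:
  Position 0: "c" => no
  Position 1: "c" => no
  Position 2: "a" => no
  Position 3: "c" => no
  Position 4: "b" => MATCH
  Position 5: "a" => no
  Position 6: "a" => no
  Position 7: "b" => MATCH
  Position 8: "b" => MATCH
  Position 9: "b" => MATCH
  Position 10: "b" => MATCH
Total occurrences: 5

5


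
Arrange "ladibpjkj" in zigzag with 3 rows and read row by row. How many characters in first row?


Zigzag "ladibpjkj" into 3 rows:
Placing characters:
  'l' => row 0
  'a' => row 1
  'd' => row 2
  'i' => row 1
  'b' => row 0
  'p' => row 1
  'j' => row 2
  'k' => row 1
  'j' => row 0
Rows:
  Row 0: "lbj"
  Row 1: "aipk"
  Row 2: "dj"
First row length: 3

3


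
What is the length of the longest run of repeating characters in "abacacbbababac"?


Input: "abacacbbababac"
Scanning for longest run:
  Position 1 ('b'): new char, reset run to 1
  Position 2 ('a'): new char, reset run to 1
  Position 3 ('c'): new char, reset run to 1
  Position 4 ('a'): new char, reset run to 1
  Position 5 ('c'): new char, reset run to 1
  Position 6 ('b'): new char, reset run to 1
  Position 7 ('b'): continues run of 'b', length=2
  Position 8 ('a'): new char, reset run to 1
  Position 9 ('b'): new char, reset run to 1
  Position 10 ('a'): new char, reset run to 1
  Position 11 ('b'): new char, reset run to 1
  Position 12 ('a'): new char, reset run to 1
  Position 13 ('c'): new char, reset run to 1
Longest run: 'b' with length 2

2


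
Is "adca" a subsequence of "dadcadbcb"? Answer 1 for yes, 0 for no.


Check if "adca" is a subsequence of "dadcadbcb"
Greedy scan:
  Position 0 ('d'): no match needed
  Position 1 ('a'): matches sub[0] = 'a'
  Position 2 ('d'): matches sub[1] = 'd'
  Position 3 ('c'): matches sub[2] = 'c'
  Position 4 ('a'): matches sub[3] = 'a'
  Position 5 ('d'): no match needed
  Position 6 ('b'): no match needed
  Position 7 ('c'): no match needed
  Position 8 ('b'): no match needed
All 4 characters matched => is a subsequence

1


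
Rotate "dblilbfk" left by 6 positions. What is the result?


Input: "dblilbfk", rotate left by 6
First 6 characters: "dblilb"
Remaining characters: "fk"
Concatenate remaining + first: "fk" + "dblilb" = "fkdblilb"

fkdblilb


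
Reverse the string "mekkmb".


Input: mekkmb
Reading characters right to left:
  Position 5: 'b'
  Position 4: 'm'
  Position 3: 'k'
  Position 2: 'k'
  Position 1: 'e'
  Position 0: 'm'
Reversed: bmkkem

bmkkem


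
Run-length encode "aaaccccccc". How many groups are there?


Input: aaaccccccc
Scanning for consecutive runs:
  Group 1: 'a' x 3 (positions 0-2)
  Group 2: 'c' x 7 (positions 3-9)
Total groups: 2

2


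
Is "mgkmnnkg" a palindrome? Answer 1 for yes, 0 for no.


Input: mgkmnnkg
Reversed: gknnmkgm
  Compare pos 0 ('m') with pos 7 ('g'): MISMATCH
  Compare pos 1 ('g') with pos 6 ('k'): MISMATCH
  Compare pos 2 ('k') with pos 5 ('n'): MISMATCH
  Compare pos 3 ('m') with pos 4 ('n'): MISMATCH
Result: not a palindrome

0


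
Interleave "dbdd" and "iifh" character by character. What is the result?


Interleaving "dbdd" and "iifh":
  Position 0: 'd' from first, 'i' from second => "di"
  Position 1: 'b' from first, 'i' from second => "bi"
  Position 2: 'd' from first, 'f' from second => "df"
  Position 3: 'd' from first, 'h' from second => "dh"
Result: dibidfdh

dibidfdh


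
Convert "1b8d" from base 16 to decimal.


Input: "1b8d" in base 16
Positional expansion:
  Digit '1' (value 1) x 16^3 = 4096
  Digit 'b' (value 11) x 16^2 = 2816
  Digit '8' (value 8) x 16^1 = 128
  Digit 'd' (value 13) x 16^0 = 13
Sum = 7053

7053


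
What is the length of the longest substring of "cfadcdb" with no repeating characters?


Input: "cfadcdb"
Sliding window (track last position of each char):
  Position 0 ('c'): window [0,0] length 1 -- new best
  Position 1 ('f'): window [0,1] length 2 -- new best
  Position 2 ('a'): window [0,2] length 3 -- new best
  Position 3 ('d'): window [0,3] length 4 -- new best
  Position 4 ('c'): repeat (last at 0), move window start to 1
  Position 4 ('c'): window [1,4] length 4
  Position 5 ('d'): repeat (last at 3), move window start to 4
  Position 5 ('d'): window [4,5] length 2
  Position 6 ('b'): window [4,6] length 3
Longest substring with no repeats: "cfad" with length 4

4


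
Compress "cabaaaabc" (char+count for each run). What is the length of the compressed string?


Input: cabaaaabc
Runs:
  'c' x 1 => "c1"
  'a' x 1 => "a1"
  'b' x 1 => "b1"
  'a' x 4 => "a4"
  'b' x 1 => "b1"
  'c' x 1 => "c1"
Compressed: "c1a1b1a4b1c1"
Compressed length: 12

12


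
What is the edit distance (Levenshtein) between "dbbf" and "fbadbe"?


Computing edit distance: "dbbf" -> "fbadbe"
DP table:
           f    b    a    d    b    e
      0    1    2    3    4    5    6
  d   1    1    2    3    3    4    5
  b   2    2    1    2    3    3    4
  b   3    3    2    2    3    3    4
  f   4    3    3    3    3    4    4
Edit distance = dp[4][6] = 4

4


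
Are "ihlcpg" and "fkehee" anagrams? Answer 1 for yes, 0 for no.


Strings: "ihlcpg", "fkehee"
Sorted first:  cghilp
Sorted second: eeefhk
Differ at position 0: 'c' vs 'e' => not anagrams

0


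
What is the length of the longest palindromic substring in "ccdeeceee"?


Input: "ccdeeceee"
Checking substrings for palindromes:
  [3:8] "eecee" (len 5) => palindrome
  [4:7] "ece" (len 3) => palindrome
  [6:9] "eee" (len 3) => palindrome
  [0:2] "cc" (len 2) => palindrome
  [3:5] "ee" (len 2) => palindrome
  [6:8] "ee" (len 2) => palindrome
Longest palindromic substring: "eecee" with length 5

5


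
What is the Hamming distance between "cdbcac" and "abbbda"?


Comparing "cdbcac" and "abbbda" position by position:
  Position 0: 'c' vs 'a' => differ
  Position 1: 'd' vs 'b' => differ
  Position 2: 'b' vs 'b' => same
  Position 3: 'c' vs 'b' => differ
  Position 4: 'a' vs 'd' => differ
  Position 5: 'c' vs 'a' => differ
Total differences (Hamming distance): 5

5


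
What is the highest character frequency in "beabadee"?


Input: beabadee
Character counts:
  'a': 2
  'b': 2
  'd': 1
  'e': 3
Maximum frequency: 3

3


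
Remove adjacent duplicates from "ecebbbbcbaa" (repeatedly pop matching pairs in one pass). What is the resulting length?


Input: ecebbbbcbaa
Stack-based adjacent duplicate removal:
  Read 'e': push. Stack: e
  Read 'c': push. Stack: ec
  Read 'e': push. Stack: ece
  Read 'b': push. Stack: eceb
  Read 'b': matches stack top 'b' => pop. Stack: ece
  Read 'b': push. Stack: eceb
  Read 'b': matches stack top 'b' => pop. Stack: ece
  Read 'c': push. Stack: ecec
  Read 'b': push. Stack: ececb
  Read 'a': push. Stack: ececba
  Read 'a': matches stack top 'a' => pop. Stack: ececb
Final stack: "ececb" (length 5)

5


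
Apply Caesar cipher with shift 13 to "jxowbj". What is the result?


Caesar cipher: shift "jxowbj" by 13
  'j' (pos 9) + 13 = pos 22 = 'w'
  'x' (pos 23) + 13 = pos 10 = 'k'
  'o' (pos 14) + 13 = pos 1 = 'b'
  'w' (pos 22) + 13 = pos 9 = 'j'
  'b' (pos 1) + 13 = pos 14 = 'o'
  'j' (pos 9) + 13 = pos 22 = 'w'
Result: wkbjow

wkbjow


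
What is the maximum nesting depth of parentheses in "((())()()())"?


Input: "((())()()())"
Tracking depth:
  Position 0 '(': depth becomes 1
  Position 1 '(': depth becomes 2
  Position 2 '(': depth becomes 3
  Position 3 ')': depth becomes 2
  Position 4 ')': depth becomes 1
  Position 5 '(': depth becomes 2
  Position 6 ')': depth becomes 1
  Position 7 '(': depth becomes 2
  Position 8 ')': depth becomes 1
  Position 9 '(': depth becomes 2
  Position 10 ')': depth becomes 1
  Position 11 ')': depth becomes 0
Maximum depth reached: 3

3


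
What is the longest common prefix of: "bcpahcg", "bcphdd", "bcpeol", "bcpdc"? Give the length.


Words: bcpahcg, bcphdd, bcpeol, bcpdc
  Position 0: all 'b' => match
  Position 1: all 'c' => match
  Position 2: all 'p' => match
  Position 3: ('a', 'h', 'e', 'd') => mismatch, stop
LCP = "bcp" (length 3)

3


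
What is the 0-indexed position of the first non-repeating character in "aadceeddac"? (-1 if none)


Input: aadceeddac
Character frequencies:
  'a': 3
  'c': 2
  'd': 3
  'e': 2
Scanning left to right for freq == 1:
  Position 0 ('a'): freq=3, skip
  Position 1 ('a'): freq=3, skip
  Position 2 ('d'): freq=3, skip
  Position 3 ('c'): freq=2, skip
  Position 4 ('e'): freq=2, skip
  Position 5 ('e'): freq=2, skip
  Position 6 ('d'): freq=3, skip
  Position 7 ('d'): freq=3, skip
  Position 8 ('a'): freq=3, skip
  Position 9 ('c'): freq=2, skip
  No unique character found => answer = -1

-1


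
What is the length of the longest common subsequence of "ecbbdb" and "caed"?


LCS of "ecbbdb" and "caed"
DP table:
           c    a    e    d
      0    0    0    0    0
  e   0    0    0    1    1
  c   0    1    1    1    1
  b   0    1    1    1    1
  b   0    1    1    1    1
  d   0    1    1    1    2
  b   0    1    1    1    2
LCS length = dp[6][4] = 2

2


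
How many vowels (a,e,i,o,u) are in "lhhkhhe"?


Input: lhhkhhe
Checking each character:
  'l' at position 0: consonant
  'h' at position 1: consonant
  'h' at position 2: consonant
  'k' at position 3: consonant
  'h' at position 4: consonant
  'h' at position 5: consonant
  'e' at position 6: vowel (running total: 1)
Total vowels: 1

1


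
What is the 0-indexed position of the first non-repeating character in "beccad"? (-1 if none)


Input: beccad
Character frequencies:
  'a': 1
  'b': 1
  'c': 2
  'd': 1
  'e': 1
Scanning left to right for freq == 1:
  Position 0 ('b'): unique! => answer = 0

0


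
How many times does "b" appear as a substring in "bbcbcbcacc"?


Searching for "b" in "bbcbcbcacc"
Scanning each position:
  Position 0: "b" => MATCH
  Position 1: "b" => MATCH
  Position 2: "c" => no
  Position 3: "b" => MATCH
  Position 4: "c" => no
  Position 5: "b" => MATCH
  Position 6: "c" => no
  Position 7: "a" => no
  Position 8: "c" => no
  Position 9: "c" => no
Total occurrences: 4

4


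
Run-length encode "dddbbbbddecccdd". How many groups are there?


Input: dddbbbbddecccdd
Scanning for consecutive runs:
  Group 1: 'd' x 3 (positions 0-2)
  Group 2: 'b' x 4 (positions 3-6)
  Group 3: 'd' x 2 (positions 7-8)
  Group 4: 'e' x 1 (positions 9-9)
  Group 5: 'c' x 3 (positions 10-12)
  Group 6: 'd' x 2 (positions 13-14)
Total groups: 6

6


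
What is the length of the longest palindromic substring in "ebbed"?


Input: "ebbed"
Checking substrings for palindromes:
  [0:4] "ebbe" (len 4) => palindrome
  [1:3] "bb" (len 2) => palindrome
Longest palindromic substring: "ebbe" with length 4

4


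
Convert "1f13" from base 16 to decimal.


Input: "1f13" in base 16
Positional expansion:
  Digit '1' (value 1) x 16^3 = 4096
  Digit 'f' (value 15) x 16^2 = 3840
  Digit '1' (value 1) x 16^1 = 16
  Digit '3' (value 3) x 16^0 = 3
Sum = 7955

7955


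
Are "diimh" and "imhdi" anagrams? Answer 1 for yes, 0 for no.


Strings: "diimh", "imhdi"
Sorted first:  dhiim
Sorted second: dhiim
Sorted forms match => anagrams

1


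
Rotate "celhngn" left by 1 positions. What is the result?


Input: "celhngn", rotate left by 1
First 1 characters: "c"
Remaining characters: "elhngn"
Concatenate remaining + first: "elhngn" + "c" = "elhngnc"

elhngnc


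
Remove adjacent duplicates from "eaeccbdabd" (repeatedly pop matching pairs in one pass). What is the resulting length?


Input: eaeccbdabd
Stack-based adjacent duplicate removal:
  Read 'e': push. Stack: e
  Read 'a': push. Stack: ea
  Read 'e': push. Stack: eae
  Read 'c': push. Stack: eaec
  Read 'c': matches stack top 'c' => pop. Stack: eae
  Read 'b': push. Stack: eaeb
  Read 'd': push. Stack: eaebd
  Read 'a': push. Stack: eaebda
  Read 'b': push. Stack: eaebdab
  Read 'd': push. Stack: eaebdabd
Final stack: "eaebdabd" (length 8)

8


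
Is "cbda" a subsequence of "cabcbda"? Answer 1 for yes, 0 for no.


Check if "cbda" is a subsequence of "cabcbda"
Greedy scan:
  Position 0 ('c'): matches sub[0] = 'c'
  Position 1 ('a'): no match needed
  Position 2 ('b'): matches sub[1] = 'b'
  Position 3 ('c'): no match needed
  Position 4 ('b'): no match needed
  Position 5 ('d'): matches sub[2] = 'd'
  Position 6 ('a'): matches sub[3] = 'a'
All 4 characters matched => is a subsequence

1


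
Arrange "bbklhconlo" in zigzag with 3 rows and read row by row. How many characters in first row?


Zigzag "bbklhconlo" into 3 rows:
Placing characters:
  'b' => row 0
  'b' => row 1
  'k' => row 2
  'l' => row 1
  'h' => row 0
  'c' => row 1
  'o' => row 2
  'n' => row 1
  'l' => row 0
  'o' => row 1
Rows:
  Row 0: "bhl"
  Row 1: "blcno"
  Row 2: "ko"
First row length: 3

3


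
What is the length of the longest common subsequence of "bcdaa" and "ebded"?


LCS of "bcdaa" and "ebded"
DP table:
           e    b    d    e    d
      0    0    0    0    0    0
  b   0    0    1    1    1    1
  c   0    0    1    1    1    1
  d   0    0    1    2    2    2
  a   0    0    1    2    2    2
  a   0    0    1    2    2    2
LCS length = dp[5][5] = 2

2
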